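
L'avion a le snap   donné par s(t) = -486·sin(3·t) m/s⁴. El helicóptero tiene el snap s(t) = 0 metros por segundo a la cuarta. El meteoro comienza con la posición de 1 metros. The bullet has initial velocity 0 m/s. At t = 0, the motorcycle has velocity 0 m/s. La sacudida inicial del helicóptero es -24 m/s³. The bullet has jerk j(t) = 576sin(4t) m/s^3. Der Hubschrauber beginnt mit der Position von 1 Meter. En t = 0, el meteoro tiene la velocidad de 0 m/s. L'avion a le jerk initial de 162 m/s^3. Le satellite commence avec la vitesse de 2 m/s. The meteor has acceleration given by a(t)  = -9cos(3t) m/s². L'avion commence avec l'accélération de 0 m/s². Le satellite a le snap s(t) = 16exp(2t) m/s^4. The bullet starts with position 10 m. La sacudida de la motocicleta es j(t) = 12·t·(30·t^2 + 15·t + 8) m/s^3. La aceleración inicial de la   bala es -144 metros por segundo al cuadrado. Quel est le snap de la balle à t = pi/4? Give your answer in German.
Ausgehend von dem Ruck j(t) = 576·sin(4·t), nehmen wir 1 Ableitung. Durch Ableiten von dem Ruck erhalten wir den Snap: s(t) = 2304·cos(4·t). Aus der Gleichung für den Snap s(t) = 2304·cos(4·t), setzen wir t = pi/4 ein und erhalten s = -2304.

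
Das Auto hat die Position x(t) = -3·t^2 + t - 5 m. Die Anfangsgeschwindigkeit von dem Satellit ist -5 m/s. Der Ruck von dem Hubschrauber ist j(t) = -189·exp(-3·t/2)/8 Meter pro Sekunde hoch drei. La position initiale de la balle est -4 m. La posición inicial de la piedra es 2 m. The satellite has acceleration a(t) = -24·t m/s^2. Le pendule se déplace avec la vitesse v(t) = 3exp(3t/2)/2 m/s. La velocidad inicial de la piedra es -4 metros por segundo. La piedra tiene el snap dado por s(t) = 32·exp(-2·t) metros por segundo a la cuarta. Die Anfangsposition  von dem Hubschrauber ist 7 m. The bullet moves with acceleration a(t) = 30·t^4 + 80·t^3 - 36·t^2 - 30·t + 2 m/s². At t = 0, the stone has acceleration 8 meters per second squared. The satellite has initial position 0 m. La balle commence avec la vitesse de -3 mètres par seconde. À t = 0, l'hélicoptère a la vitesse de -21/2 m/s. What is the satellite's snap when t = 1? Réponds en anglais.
We must differentiate our acceleration equation a(t) = -24·t 2 times. The derivative of acceleration gives jerk: j(t) = -24. Taking d/dt of j(t), we find s(t) = 0. We have snap s(t) = 0. Substituting t = 1: s(1) = 0.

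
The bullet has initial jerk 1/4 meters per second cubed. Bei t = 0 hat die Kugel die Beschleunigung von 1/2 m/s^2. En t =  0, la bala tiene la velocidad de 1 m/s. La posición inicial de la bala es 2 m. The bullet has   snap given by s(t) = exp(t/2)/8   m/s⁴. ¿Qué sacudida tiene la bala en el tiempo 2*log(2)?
Necesitamos integrar nuestra ecuación del snap s(t) = exp(t/2)/8 1 vez. Tomando ∫s(t)dt y aplicando j(0) = 1/4, encontramos j(t) = exp(t/2)/4. Tenemos la sacudida j(t) = exp(t/2)/4. Sustituyendo t = 2*log(2): j(2*log(2)) = 1/2.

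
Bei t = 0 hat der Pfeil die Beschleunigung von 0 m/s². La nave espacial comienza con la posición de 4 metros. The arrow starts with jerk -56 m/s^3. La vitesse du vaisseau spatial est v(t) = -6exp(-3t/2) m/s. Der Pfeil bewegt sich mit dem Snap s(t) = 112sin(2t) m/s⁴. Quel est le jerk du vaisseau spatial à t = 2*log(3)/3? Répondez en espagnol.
Para resolver esto, necesitamos tomar 2 derivadas de nuestra ecuación de la velocidad v(t) = -6·exp(-3·t/2). Tomando d/dt de v(t), encontramos a(t) = 9·exp(-3·t/2). La derivada de la aceleración da la sacudida: j(t) = -27·exp(-3·t/2)/2. De la ecuación de la sacudida j(t) = -27·exp(-3·t/2)/2, sustituimos t = 2*log(3)/3 para obtener j = -9/2.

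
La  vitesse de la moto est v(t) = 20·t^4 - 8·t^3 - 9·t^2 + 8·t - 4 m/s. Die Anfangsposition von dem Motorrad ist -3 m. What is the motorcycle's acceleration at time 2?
To solve this, we need to take 1 derivative of our velocity equation v(t) = 20·t^4 - 8·t^3 - 9·t^2 + 8·t - 4. The derivative of velocity gives acceleration: a(t) = 80·t^3 - 24·t^2 - 18·t + 8. From the given acceleration equation a(t) = 80·t^3 - 24·t^2 - 18·t + 8, we substitute t = 2 to get a = 516.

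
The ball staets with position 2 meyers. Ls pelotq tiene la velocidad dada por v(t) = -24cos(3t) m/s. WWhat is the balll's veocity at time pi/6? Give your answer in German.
Mit v(t) = -24·cos(3·t) und Einsetzen von t = pi/6, finden wir v = 0.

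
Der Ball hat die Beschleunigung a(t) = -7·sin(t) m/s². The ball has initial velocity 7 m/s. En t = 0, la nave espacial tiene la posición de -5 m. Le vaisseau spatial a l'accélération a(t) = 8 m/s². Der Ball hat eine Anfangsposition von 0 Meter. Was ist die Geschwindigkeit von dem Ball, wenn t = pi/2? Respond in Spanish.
Para resolver esto, necesitamos tomar 1 integral de nuestra ecuación de la aceleración a(t) = -7·sin(t). La integral de la aceleración es la velocidad. Usando v(0) = 7, obtenemos v(t) = 7·cos(t). De la ecuación de la velocidad v(t) = 7·cos(t), sustituimos t = pi/2 para obtener v = 0.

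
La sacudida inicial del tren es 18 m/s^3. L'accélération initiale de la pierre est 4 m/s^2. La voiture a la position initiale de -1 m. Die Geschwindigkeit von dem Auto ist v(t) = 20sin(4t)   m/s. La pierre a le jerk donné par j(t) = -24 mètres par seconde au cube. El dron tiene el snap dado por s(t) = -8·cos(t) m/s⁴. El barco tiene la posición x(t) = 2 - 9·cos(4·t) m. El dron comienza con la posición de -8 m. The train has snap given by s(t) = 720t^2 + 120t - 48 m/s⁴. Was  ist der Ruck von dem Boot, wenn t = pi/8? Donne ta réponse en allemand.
Um dies zu lösen, müssen wir 3 Ableitungen unserer Gleichung für die Position x(t) = 2 - 9·cos(4·t) nehmen. Die Ableitung von der Position ergibt die Geschwindigkeit: v(t) = 36·sin(4·t). Mit d/dt von v(t) finden wir a(t) = 144·cos(4·t). Durch Ableiten von der Beschleunigung erhalten wir den Ruck: j(t) = -576·sin(4·t). Mit j(t) = -576·sin(4·t) und Einsetzen von t = pi/8, finden wir j = -576.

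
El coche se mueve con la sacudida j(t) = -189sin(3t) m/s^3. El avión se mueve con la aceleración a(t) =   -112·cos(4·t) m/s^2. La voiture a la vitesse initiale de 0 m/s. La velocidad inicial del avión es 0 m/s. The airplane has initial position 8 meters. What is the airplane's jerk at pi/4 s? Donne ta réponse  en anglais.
To solve this, we need to take 1 derivative of our acceleration equation a(t) = -112·cos(4·t). Differentiating acceleration, we get jerk: j(t) = 448·sin(4·t). From the given jerk equation j(t) = 448·sin(4·t), we substitute t = pi/4 to get j = 0.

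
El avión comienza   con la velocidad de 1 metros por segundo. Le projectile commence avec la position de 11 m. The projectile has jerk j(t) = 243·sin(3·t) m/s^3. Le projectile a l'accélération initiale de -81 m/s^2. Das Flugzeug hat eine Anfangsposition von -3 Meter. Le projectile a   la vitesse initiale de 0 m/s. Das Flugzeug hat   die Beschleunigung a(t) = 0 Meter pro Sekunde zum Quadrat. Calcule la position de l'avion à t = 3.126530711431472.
Nous devons intégrer notre équation de l'accélération a(t) = 0 2 fois. L'intégrale de l'accélération est la vitesse. En utilisant v(0) = 1, nous obtenons v(t) = 1. L'intégrale de la vitesse est la position. En utilisant x(0) = -3, nous obtenons x(t) = t - 3. Nous avons la position x(t) = t - 3. En substituant t = 3.126530711431472: x(3.126530711431472) = 0.126530711431472.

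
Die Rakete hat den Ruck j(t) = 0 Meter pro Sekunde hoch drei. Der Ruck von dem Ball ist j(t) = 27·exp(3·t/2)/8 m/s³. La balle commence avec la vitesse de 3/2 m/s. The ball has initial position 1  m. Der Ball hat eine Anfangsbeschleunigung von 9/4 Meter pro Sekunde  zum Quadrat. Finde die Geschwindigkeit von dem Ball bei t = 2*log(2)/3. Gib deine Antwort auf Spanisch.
Partiendo de la sacudida j(t) = 27·exp(3·t/2)/8, tomamos 2 integrales. Tomando ∫j(t)dt y aplicando a(0) = 9/4, encontramos a(t) = 9·exp(3·t/2)/4. Integrando la aceleración y usando la condición inicial v(0) = 3/2, obtenemos v(t) = 3·exp(3·t/2)/2. Tenemos la velocidad v(t) = 3·exp(3·t/2)/2. Sustituyendo t = 2*log(2)/3: v(2*log(2)/3) = 3.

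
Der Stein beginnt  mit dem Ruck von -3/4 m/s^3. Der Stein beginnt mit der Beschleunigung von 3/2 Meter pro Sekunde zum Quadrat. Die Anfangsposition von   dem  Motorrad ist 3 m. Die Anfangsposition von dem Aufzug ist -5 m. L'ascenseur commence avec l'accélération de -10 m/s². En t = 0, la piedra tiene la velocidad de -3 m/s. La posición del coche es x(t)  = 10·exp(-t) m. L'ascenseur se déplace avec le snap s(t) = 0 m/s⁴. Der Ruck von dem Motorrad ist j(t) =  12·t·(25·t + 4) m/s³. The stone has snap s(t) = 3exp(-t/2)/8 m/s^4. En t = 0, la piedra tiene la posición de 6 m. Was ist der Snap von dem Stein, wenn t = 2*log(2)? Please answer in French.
En utilisant s(t) = 3·exp(-t/2)/8 et en substituant t = 2*log(2), nous trouvons s = 3/16.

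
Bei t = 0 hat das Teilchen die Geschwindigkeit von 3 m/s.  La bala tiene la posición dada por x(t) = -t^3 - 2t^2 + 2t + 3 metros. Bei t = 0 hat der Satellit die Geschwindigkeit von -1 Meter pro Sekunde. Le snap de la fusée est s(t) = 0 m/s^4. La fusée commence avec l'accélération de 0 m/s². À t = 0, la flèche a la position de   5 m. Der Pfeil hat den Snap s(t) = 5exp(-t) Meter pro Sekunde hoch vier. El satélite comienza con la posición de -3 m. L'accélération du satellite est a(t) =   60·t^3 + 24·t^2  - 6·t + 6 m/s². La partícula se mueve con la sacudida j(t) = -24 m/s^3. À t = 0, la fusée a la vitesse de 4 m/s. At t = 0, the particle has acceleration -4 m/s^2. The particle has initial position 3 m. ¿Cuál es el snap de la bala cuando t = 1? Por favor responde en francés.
En partant de la position x(t) = -t^3 - 2·t^2 + 2·t + 3, nous prenons 4 dérivées. En prenant d/dt de x(t), nous trouvons v(t) = -3·t^2 - 4·t + 2. En dérivant la vitesse, nous obtenons l'accélération: a(t) = -6·t - 4. En prenant d/dt de a(t), nous trouvons j(t) = -6. En dérivant le jerk, nous obtenons le snap: s(t) = 0. Nous avons le snap s(t) = 0. En substituant t = 1: s(1) = 0.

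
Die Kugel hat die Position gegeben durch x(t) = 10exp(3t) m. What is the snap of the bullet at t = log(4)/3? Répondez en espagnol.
Partiendo de la posición x(t) = 10·exp(3·t), tomamos 4 derivadas. Tomando d/dt de x(t), encontramos v(t) = 30·exp(3·t). Derivando la velocidad, obtenemos la aceleración: a(t) = 90·exp(3·t). Derivando la aceleración, obtenemos la sacudida: j(t) = 270·exp(3·t). Tomando d/dt de j(t), encontramos s(t) = 810·exp(3·t). De la ecuación del snap s(t) = 810·exp(3·t), sustituimos t = log(4)/3 para obtener s = 3240.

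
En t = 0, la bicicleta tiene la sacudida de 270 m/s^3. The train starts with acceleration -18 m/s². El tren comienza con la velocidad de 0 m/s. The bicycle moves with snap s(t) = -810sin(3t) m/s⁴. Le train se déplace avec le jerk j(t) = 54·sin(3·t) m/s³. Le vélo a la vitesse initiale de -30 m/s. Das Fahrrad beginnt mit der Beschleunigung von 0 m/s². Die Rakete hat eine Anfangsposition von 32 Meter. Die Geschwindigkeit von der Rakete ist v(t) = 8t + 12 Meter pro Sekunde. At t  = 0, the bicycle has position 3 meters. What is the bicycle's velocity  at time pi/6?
Starting from snap s(t) = -810·sin(3·t), we take 3 integrals. Integrating snap and using the initial condition j(0) = 270, we get j(t) = 270·cos(3·t). Integrating jerk and using the initial condition a(0) = 0, we get a(t) = 90·sin(3·t). Taking ∫a(t)dt and applying v(0) = -30, we find v(t) = -30·cos(3·t). Using v(t) = -30·cos(3·t) and substituting t = pi/6, we find v = 0.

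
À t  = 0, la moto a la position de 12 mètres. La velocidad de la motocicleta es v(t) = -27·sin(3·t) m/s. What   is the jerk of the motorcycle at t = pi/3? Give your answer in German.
Ausgehend von der Geschwindigkeit v(t) = -27·sin(3·t), nehmen wir 2 Ableitungen. Die Ableitung von der Geschwindigkeit ergibt die Beschleunigung: a(t) = -81·cos(3·t). Die Ableitung von der Beschleunigung ergibt den Ruck: j(t) = 243·sin(3·t). Aus der Gleichung für den Ruck j(t) = 243·sin(3·t), setzen wir t = pi/3 ein und erhalten j = 0.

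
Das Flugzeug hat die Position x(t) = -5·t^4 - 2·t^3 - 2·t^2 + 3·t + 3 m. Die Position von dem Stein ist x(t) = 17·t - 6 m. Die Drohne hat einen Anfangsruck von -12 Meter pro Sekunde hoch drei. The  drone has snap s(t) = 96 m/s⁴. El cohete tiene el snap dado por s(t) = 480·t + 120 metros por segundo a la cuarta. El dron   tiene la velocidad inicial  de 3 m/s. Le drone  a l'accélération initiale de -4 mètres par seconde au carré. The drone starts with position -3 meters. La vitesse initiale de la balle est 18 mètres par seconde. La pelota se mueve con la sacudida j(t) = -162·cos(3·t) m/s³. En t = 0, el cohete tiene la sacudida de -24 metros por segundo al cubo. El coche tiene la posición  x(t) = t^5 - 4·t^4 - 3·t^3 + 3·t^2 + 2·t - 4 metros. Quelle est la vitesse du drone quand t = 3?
Nous devons trouver l'intégrale de notre équation du snap s(t) = 96 3 fois. L'intégrale du snap, avec j(0) = -12, donne le jerk: j(t) = 96·t - 12. En prenant ∫j(t)dt et en appliquant a(0) = -4, nous trouvons a(t) = 48·t^2 - 12·t - 4. En intégrant l'accélération et en utilisant la condition initiale v(0) = 3, nous obtenons v(t) = 16·t^3 - 6·t^2 - 4·t + 3. En utilisant v(t) = 16·t^3 - 6·t^2 - 4·t + 3 et en substituant t = 3, nous trouvons v = 369.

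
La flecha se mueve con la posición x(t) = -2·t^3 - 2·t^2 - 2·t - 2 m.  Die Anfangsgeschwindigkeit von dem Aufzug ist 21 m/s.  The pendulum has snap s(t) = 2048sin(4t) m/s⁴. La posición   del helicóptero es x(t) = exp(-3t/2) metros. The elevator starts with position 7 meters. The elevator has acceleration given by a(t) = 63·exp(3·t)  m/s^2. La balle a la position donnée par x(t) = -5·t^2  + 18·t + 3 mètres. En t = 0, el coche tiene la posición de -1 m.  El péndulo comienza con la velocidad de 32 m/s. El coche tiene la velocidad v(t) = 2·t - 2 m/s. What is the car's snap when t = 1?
To solve this, we need to take 3 derivatives of our velocity equation v(t) = 2·t - 2. The derivative of velocity gives acceleration: a(t) = 2. Taking d/dt of a(t), we find j(t) = 0. The derivative of jerk gives snap: s(t) = 0. We have snap s(t) = 0. Substituting t = 1: s(1) = 0.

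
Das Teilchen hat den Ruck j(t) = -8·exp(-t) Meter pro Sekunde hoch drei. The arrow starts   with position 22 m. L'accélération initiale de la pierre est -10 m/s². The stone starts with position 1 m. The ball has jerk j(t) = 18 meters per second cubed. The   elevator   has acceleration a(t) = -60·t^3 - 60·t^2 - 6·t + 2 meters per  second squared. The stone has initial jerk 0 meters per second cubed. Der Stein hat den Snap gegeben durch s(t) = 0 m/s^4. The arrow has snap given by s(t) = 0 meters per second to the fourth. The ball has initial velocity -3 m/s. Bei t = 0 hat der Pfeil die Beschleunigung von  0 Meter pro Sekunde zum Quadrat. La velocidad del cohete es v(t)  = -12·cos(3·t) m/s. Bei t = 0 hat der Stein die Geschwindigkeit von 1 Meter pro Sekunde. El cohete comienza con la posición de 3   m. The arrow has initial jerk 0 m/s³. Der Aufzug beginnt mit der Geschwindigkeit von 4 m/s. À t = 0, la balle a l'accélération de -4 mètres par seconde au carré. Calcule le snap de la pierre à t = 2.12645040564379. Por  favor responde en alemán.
Aus der Gleichung für den Snap s(t) = 0, setzen wir t = 2.12645040564379 ein und erhalten s = 0.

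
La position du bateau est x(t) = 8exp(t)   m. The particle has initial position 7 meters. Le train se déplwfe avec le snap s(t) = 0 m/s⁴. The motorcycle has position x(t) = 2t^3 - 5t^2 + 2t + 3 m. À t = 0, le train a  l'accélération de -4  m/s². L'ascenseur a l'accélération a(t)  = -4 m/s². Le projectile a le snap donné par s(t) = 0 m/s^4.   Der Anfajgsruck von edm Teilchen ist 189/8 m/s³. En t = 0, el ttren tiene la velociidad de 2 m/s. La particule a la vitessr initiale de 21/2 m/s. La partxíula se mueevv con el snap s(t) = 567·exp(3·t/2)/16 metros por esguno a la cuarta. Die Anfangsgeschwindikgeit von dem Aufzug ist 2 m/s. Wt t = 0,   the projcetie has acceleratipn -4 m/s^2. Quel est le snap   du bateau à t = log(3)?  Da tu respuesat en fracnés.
En partant de la position x(t) = 8·exp(t), nous prenons 4 dérivées. En prenant d/dt de x(t), nous trouvons v(t) = 8·exp(t). En dérivant la vitesse, nous obtenons l'accélération: a(t) = 8·exp(t). En dérivant l'accélération, nous obtenons le jerk: j(t) = 8·exp(t). La dérivée du jerk donne le snap: s(t) = 8·exp(t). Nous avons le snap s(t) = 8·exp(t). En substituant t = log(3): s(log(3)) = 24.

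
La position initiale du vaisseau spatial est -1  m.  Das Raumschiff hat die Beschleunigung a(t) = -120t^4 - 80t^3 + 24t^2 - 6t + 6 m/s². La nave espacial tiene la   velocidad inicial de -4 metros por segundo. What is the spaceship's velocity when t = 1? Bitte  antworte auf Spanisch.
Partiendo de la aceleración a(t) = -120·t^4 - 80·t^3 + 24·t^2 - 6·t + 6, tomamos 1 integral. La integral de la aceleración es la velocidad. Usando v(0) = -4, obtenemos v(t) = -24·t^5 - 20·t^4 + 8·t^3 - 3·t^2 + 6·t - 4. Tenemos la velocidad v(t) = -24·t^5 - 20·t^4 + 8·t^3 - 3·t^2 + 6·t - 4. Sustituyendo t = 1: v(1) = -37.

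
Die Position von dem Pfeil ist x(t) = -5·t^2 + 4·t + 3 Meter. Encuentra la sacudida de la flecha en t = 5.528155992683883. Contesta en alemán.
Wir müssen unsere Gleichung für die Position x(t) = -5·t^2 + 4·t + 3 3-mal ableiten. Mit d/dt von x(t) finden wir v(t) = 4 - 10·t. Durch Ableiten von der Geschwindigkeit erhalten wir die Beschleunigung: a(t) = -10. Durch Ableiten von der Beschleunigung erhalten wir den Ruck: j(t) = 0. Mit j(t) = 0 und Einsetzen von t = 5.528155992683883, finden wir j = 0.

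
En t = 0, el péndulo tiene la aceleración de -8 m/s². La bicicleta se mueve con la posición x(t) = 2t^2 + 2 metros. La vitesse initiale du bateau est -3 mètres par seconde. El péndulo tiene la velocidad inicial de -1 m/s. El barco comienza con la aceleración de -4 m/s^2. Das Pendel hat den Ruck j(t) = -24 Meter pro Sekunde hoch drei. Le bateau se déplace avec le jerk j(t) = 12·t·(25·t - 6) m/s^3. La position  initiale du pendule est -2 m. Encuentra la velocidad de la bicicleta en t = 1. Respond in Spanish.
Debemos derivar nuestra ecuación de la posición x(t) = 2·t^2 + 2 1 vez. La derivada de la posición da la velocidad: v(t) = 4·t. Usando v(t) = 4·t y sustituyendo t = 1, encontramos v = 4.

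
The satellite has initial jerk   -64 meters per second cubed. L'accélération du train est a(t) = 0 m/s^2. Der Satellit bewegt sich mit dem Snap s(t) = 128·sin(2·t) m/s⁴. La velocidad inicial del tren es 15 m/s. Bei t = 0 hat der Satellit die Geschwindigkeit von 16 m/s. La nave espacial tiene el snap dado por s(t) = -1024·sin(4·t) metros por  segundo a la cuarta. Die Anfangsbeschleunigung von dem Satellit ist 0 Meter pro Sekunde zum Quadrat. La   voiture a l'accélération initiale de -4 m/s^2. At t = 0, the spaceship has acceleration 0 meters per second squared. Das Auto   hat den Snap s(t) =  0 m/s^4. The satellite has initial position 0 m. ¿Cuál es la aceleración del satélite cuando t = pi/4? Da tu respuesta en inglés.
To solve this, we need to take 2 integrals of our snap equation s(t) = 128·sin(2·t). The antiderivative of snap, with j(0) = -64, gives jerk: j(t) = -64·cos(2·t). Integrating jerk and using the initial condition a(0) = 0, we get a(t) = -32·sin(2·t). We have acceleration a(t) = -32·sin(2·t). Substituting t = pi/4: a(pi/4) = -32.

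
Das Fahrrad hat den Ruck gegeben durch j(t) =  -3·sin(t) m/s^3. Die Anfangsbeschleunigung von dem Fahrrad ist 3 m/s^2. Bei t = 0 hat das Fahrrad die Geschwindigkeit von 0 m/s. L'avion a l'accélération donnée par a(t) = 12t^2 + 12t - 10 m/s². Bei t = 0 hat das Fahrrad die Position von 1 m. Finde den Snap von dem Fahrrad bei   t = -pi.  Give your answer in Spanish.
Partiendo de la sacudida j(t) = -3·sin(t), tomamos 1 derivada. Derivando la sacudida, obtenemos el snap: s(t) = -3·cos(t). De la ecuación del snap s(t) = -3·cos(t), sustituimos t = -pi para obtener s = 3.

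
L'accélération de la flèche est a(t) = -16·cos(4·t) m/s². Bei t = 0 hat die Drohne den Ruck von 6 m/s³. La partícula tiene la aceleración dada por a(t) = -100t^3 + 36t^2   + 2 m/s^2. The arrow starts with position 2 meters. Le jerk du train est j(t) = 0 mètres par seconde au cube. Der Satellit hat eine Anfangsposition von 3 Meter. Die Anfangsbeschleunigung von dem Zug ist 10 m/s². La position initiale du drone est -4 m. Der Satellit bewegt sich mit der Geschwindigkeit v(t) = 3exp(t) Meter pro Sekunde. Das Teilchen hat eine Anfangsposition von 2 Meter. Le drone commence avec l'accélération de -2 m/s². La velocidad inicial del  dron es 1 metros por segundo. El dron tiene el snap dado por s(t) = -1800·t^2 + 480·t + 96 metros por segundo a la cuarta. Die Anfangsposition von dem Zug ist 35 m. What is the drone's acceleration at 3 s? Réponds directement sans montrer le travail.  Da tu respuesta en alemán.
Bei t = 3, a = -9542.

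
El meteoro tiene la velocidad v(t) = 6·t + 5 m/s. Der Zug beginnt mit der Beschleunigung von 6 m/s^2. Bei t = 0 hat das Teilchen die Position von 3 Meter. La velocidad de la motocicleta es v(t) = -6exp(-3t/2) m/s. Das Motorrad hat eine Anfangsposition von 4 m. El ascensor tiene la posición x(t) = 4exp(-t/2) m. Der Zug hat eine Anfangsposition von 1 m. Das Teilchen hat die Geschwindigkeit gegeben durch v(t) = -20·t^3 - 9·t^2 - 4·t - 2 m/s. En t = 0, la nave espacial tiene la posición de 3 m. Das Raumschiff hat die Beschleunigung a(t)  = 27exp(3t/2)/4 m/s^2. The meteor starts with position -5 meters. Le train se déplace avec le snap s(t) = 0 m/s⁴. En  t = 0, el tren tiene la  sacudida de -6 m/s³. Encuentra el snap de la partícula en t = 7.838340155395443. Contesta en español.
Debemos derivar nuestra ecuación de la velocidad v(t) = -20·t^3 - 9·t^2 - 4·t - 2 3 veces. La derivada de la velocidad da la aceleración: a(t) = -60·t^2 - 18·t - 4. La derivada de la aceleración da la sacudida: j(t) = -120·t - 18. La derivada de la sacudida da el snap: s(t) = -120. De la ecuación del snap s(t) = -120, sustituimos t = 7.838340155395443 para obtener s = -120.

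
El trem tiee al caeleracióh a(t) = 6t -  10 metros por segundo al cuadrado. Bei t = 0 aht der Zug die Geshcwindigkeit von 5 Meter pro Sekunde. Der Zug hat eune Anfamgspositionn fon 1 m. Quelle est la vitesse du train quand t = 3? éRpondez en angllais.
To solve this, we need to take 1 antiderivative of our acceleration equation a(t) = 6·t - 10. The integral of acceleration, with v(0) = 5, gives velocity: v(t) = 3·t^2 - 10·t + 5. From the given velocity equation v(t) = 3·t^2 - 10·t + 5, we substitute t = 3 to get v = 2.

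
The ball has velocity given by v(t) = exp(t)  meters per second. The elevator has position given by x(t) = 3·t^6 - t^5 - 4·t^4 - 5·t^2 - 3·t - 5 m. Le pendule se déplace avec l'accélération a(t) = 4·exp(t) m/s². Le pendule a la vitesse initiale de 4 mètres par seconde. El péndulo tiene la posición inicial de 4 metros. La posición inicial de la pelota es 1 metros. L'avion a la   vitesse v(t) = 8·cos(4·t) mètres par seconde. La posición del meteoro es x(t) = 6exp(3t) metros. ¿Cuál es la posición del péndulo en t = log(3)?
Partiendo de la aceleración a(t) = 4·exp(t), tomamos 2 antiderivadas. La integral de la aceleración, con v(0) = 4, da la velocidad: v(t) = 4·exp(t). Integrando la velocidad y usando la condición inicial x(0) = 4, obtenemos x(t) = 4·exp(t). Tenemos la posición x(t) = 4·exp(t). Sustituyendo t = log(3): x(log(3)) = 12.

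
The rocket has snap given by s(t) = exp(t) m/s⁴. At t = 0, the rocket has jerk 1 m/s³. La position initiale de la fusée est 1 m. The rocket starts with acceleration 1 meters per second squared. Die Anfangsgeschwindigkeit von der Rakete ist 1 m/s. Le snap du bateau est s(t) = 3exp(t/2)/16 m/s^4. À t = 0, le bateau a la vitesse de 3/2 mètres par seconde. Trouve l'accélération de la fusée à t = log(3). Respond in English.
We need to integrate our snap equation s(t) = exp(t) 2 times. Integrating snap and using the initial condition j(0) = 1, we get j(t) = exp(t). Integrating jerk and using the initial condition a(0) = 1, we get a(t) = exp(t). Using a(t) = exp(t) and substituting t = log(3), we find a = 3.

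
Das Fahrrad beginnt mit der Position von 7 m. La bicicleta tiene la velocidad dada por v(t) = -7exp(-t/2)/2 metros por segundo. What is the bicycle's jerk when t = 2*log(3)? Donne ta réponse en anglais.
Starting from velocity v(t) = -7·exp(-t/2)/2, we take 2 derivatives. The derivative of velocity gives acceleration: a(t) = 7·exp(-t/2)/4. Differentiating acceleration, we get jerk: j(t) = -7·exp(-t/2)/8. From the given jerk equation j(t) = -7·exp(-t/2)/8, we substitute t = 2*log(3) to get j = -7/24.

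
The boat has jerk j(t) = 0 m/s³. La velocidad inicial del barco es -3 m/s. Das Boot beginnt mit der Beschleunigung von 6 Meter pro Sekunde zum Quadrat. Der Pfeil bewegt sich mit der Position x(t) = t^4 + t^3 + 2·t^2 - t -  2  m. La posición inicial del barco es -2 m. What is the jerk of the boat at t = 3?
Using j(t) = 0 and substituting t = 3, we find j = 0.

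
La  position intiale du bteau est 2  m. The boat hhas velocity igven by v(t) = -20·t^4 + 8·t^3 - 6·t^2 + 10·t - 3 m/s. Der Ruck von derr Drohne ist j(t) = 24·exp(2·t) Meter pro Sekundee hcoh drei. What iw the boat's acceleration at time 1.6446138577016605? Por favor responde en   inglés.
To solve this, we need to take 1 derivative of our velocity equation v(t) = -20·t^4 + 8·t^3 - 6·t^2 + 10·t - 3. Differentiating velocity, we get acceleration: a(t) = -80·t^3 + 24·t^2 - 12·t + 10. Using a(t) = -80·t^3 + 24·t^2 - 12·t + 10 and substituting t = 1.6446138577016605, we find a = -300.683422801062.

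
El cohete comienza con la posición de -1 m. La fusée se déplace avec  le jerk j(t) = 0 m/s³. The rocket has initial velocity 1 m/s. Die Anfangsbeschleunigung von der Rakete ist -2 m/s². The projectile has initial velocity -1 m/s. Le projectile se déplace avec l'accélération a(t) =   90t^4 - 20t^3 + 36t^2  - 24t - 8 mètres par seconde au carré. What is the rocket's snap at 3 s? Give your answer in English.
Starting from jerk j(t) = 0, we take 1 derivative. The derivative of jerk gives snap: s(t) = 0. We have snap s(t) = 0. Substituting t = 3: s(3) = 0.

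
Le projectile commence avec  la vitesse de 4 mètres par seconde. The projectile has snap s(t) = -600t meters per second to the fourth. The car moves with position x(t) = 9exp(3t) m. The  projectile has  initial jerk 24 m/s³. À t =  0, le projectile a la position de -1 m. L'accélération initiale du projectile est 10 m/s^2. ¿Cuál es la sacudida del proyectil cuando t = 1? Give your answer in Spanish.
Partiendo del snap s(t) = -600·t, tomamos 1 integral. La antiderivada del snap es la sacudida. Usando j(0) = 24, obtenemos j(t) = 24 - 300·t^2. De la ecuación de la sacudida j(t) = 24 - 300·t^2, sustituimos t = 1 para obtener j = -276.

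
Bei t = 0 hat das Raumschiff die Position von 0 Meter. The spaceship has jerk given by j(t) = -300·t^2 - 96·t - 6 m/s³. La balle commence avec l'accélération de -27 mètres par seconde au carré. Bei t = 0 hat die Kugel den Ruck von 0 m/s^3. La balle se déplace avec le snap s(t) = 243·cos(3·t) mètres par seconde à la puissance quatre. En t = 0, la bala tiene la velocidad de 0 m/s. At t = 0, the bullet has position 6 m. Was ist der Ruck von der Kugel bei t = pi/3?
Um dies zu lösen, müssen wir 1 Integral unserer Gleichung für den Snap s(t) = 243·cos(3·t) finden. Das Integral von dem Snap ist der Ruck. Mit j(0) = 0 erhalten wir j(t) = 81·sin(3·t). Wir haben den Ruck j(t) = 81·sin(3·t). Durch Einsetzen von t = pi/3: j(pi/3) = 0.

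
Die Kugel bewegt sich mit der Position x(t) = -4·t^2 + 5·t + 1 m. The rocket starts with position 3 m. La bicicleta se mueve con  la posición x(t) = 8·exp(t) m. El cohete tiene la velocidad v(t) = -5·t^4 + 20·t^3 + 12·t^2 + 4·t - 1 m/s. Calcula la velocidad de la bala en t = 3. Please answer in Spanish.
Partiendo de la posición x(t) = -4·t^2 + 5·t + 1, tomamos 1 derivada. Derivando la posición, obtenemos la velocidad: v(t) = 5 - 8·t. De la ecuación de la velocidad v(t) = 5 - 8·t, sustituimos t = 3 para obtener v = -19.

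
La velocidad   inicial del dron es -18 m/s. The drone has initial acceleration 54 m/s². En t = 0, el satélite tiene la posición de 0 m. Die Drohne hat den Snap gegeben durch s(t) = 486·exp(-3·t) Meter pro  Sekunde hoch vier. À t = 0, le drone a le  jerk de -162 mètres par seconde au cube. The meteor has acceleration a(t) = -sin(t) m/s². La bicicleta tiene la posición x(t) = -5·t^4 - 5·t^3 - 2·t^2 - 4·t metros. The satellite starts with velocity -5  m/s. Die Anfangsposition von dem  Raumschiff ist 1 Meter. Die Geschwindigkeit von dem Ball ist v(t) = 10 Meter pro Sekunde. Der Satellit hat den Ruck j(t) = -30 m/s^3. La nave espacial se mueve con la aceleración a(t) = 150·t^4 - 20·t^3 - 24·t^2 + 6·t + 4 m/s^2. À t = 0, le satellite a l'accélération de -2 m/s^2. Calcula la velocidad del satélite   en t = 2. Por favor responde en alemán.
Wir müssen unsere Gleichung für den Ruck j(t) = -30 2-mal integrieren. Durch Integration von dem Ruck und Verwendung der Anfangsbedingung a(0) = -2, erhalten wir a(t) = -30·t - 2. Mit ∫a(t)dt und Anwendung von v(0) = -5, finden wir v(t) = -15·t^2 - 2·t - 5. Wir haben die Geschwindigkeit v(t) = -15·t^2 - 2·t - 5. Durch Einsetzen von t = 2: v(2) = -69.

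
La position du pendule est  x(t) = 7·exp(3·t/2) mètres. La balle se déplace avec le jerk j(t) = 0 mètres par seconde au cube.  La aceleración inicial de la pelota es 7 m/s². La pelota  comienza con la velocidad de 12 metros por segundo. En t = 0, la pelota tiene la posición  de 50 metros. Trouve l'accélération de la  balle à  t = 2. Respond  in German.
Ausgehend von dem Ruck j(t) = 0, nehmen wir 1 Stammfunktion. Mit ∫j(t)dt und Anwendung von a(0) = 7, finden wir a(t) = 7. Mit a(t) = 7 und Einsetzen von t = 2, finden wir a = 7.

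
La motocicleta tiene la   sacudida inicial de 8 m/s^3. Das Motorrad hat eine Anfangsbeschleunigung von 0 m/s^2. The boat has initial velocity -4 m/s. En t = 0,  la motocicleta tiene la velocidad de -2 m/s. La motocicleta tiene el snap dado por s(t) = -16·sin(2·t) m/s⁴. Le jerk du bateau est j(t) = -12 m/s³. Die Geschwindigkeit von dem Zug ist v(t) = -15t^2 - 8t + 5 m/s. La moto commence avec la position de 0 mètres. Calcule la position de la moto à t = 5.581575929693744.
En partant du snap s(t) = -16·sin(2·t), nous prenons 4 primitives. La primitive du snap, avec j(0) = 8, donne le jerk: j(t) = 8·cos(2·t). En prenant ∫j(t)dt et en appliquant a(0) = 0, nous trouvons a(t) = 4·sin(2·t). En prenant ∫a(t)dt et en appliquant v(0) = -2, nous trouvons v(t) = -2·cos(2·t). L'intégrale de la vitesse est la position. En utilisant x(0) = 0, nous obtenons x(t) = -sin(2·t). En utilisant x(t) = -sin(2·t) et en substituant t = 5.581575929693744, nous trouvons x = 0.985991706815842.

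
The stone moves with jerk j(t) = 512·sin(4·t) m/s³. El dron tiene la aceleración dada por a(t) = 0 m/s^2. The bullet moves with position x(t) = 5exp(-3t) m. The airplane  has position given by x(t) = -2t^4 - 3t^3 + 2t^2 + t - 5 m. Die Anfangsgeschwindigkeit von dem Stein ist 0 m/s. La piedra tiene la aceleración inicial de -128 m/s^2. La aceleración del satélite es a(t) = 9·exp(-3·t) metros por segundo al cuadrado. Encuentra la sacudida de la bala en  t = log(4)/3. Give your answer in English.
To solve this, we need to take 3 derivatives of our position equation x(t) = 5·exp(-3·t). Taking d/dt of x(t), we find v(t) = -15·exp(-3·t). Differentiating velocity, we get acceleration: a(t) = 45·exp(-3·t). Differentiating acceleration, we get jerk: j(t) = -135·exp(-3·t). Using j(t) = -135·exp(-3·t) and substituting t = log(4)/3, we find j = -135/4.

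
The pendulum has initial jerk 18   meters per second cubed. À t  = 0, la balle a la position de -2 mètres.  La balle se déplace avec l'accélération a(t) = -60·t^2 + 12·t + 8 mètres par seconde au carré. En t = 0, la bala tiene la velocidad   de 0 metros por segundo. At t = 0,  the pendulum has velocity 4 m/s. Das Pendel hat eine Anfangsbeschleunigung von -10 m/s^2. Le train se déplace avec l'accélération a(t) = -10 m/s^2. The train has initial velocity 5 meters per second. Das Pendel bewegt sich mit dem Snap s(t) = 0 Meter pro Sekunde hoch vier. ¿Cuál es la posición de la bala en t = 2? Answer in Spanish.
Para resolver esto, necesitamos tomar 2 integrales de nuestra ecuación de la aceleración a(t) = -60·t^2 + 12·t + 8. Integrando la aceleración y usando la condición inicial v(0) = 0, obtenemos v(t) = 2·t·(-10·t^2 + 3·t + 4). Integrando la velocidad y usando la condición inicial x(0) = -2, obtenemos x(t) = -5·t^4 + 2·t^3 + 4·t^2 - 2. De la ecuación de la posición x(t) = -5·t^4 + 2·t^3 + 4·t^2 - 2, sustituimos t = 2 para obtener x = -50.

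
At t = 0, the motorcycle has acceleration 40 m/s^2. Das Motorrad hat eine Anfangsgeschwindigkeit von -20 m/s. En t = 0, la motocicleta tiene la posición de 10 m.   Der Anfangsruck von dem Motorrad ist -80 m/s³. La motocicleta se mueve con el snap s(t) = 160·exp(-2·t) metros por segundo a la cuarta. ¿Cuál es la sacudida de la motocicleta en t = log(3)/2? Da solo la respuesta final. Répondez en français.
La réponse est -80/3.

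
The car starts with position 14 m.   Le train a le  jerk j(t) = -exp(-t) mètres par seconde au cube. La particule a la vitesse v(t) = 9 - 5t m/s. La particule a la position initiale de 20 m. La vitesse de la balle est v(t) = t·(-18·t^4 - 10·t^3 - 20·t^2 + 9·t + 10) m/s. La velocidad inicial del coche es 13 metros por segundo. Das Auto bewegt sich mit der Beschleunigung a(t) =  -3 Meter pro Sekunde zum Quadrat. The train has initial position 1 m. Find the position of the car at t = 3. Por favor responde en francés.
Pour résoudre ceci, nous devons prendre 2 primitives de notre équation de l'accélération a(t) = -3. En intégrant l'accélération et en utilisant la condition initiale v(0) = 13, nous obtenons v(t) = 13 - 3·t. L'intégrale de la vitesse est la position. En utilisant x(0) = 14, nous obtenons x(t) = -3·t^2/2 + 13·t + 14. De l'équation de la position x(t) = -3·t^2/2 + 13·t + 14, nous substituons t = 3 pour obtenir x = 79/2.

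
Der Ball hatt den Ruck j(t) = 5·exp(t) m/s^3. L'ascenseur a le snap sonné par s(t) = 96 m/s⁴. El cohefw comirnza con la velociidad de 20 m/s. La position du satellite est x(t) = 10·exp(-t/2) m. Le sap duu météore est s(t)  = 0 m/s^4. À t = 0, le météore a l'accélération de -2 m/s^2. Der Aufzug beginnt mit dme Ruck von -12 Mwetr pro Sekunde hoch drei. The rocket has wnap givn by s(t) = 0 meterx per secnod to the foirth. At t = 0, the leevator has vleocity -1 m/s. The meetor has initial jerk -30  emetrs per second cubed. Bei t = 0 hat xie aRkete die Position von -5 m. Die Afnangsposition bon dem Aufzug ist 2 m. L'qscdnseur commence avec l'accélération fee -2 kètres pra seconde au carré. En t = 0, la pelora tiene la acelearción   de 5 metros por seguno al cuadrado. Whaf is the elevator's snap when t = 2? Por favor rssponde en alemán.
Wir haben den Snap s(t) = 96. Durch Einsetzen von t = 2: s(2) = 96.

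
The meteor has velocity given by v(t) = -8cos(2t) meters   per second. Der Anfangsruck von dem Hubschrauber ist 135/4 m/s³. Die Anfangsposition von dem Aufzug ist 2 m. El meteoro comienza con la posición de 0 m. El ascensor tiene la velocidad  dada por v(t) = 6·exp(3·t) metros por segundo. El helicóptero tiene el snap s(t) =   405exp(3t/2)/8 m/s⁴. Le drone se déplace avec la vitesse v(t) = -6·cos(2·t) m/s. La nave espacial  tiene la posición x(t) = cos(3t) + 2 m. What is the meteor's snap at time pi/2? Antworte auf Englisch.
To solve this, we need to take 3 derivatives of our velocity equation v(t) = -8·cos(2·t). Taking d/dt of v(t), we find a(t) = 16·sin(2·t). Differentiating acceleration, we get jerk: j(t) = 32·cos(2·t). Differentiating jerk, we get snap: s(t) = -64·sin(2·t). We have snap s(t) = -64·sin(2·t). Substituting t = pi/2: s(pi/2) = 0.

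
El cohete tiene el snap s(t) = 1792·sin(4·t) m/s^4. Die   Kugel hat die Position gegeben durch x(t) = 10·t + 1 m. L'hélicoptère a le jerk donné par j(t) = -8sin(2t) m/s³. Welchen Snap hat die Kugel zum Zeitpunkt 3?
Wir müssen unsere Gleichung für die Position x(t) = 10·t + 1 4-mal ableiten. Die Ableitung von der Position ergibt die Geschwindigkeit: v(t) = 10. Die Ableitung von der Geschwindigkeit ergibt die Beschleunigung: a(t) = 0. Die Ableitung von der Beschleunigung ergibt den Ruck: j(t) = 0. Die Ableitung von dem Ruck ergibt den Snap: s(t) = 0. Aus der Gleichung für den Snap s(t) = 0, setzen wir t = 3 ein und erhalten s = 0.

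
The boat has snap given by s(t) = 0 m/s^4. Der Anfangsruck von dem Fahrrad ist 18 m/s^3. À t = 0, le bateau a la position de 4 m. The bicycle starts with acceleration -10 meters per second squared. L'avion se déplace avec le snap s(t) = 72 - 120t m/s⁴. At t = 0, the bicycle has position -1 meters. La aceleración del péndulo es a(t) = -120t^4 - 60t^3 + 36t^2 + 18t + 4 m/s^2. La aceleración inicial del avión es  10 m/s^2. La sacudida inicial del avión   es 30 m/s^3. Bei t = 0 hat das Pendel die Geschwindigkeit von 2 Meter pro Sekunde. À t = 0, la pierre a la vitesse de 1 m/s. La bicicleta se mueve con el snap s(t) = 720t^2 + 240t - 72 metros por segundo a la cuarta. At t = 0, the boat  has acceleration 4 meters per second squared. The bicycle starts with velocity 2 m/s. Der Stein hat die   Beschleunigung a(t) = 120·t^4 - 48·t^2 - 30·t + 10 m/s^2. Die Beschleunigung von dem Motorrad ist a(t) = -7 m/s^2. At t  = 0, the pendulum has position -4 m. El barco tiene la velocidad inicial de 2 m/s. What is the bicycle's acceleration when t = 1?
We need to integrate our snap equation s(t) = 720·t^2 + 240·t - 72 2 times. The antiderivative of snap is jerk. Using j(0) = 18, we get j(t) = 240·t^3 + 120·t^2 - 72·t + 18. The integral of jerk is acceleration. Using a(0) = -10, we get a(t) = 60·t^4 + 40·t^3 - 36·t^2 + 18·t - 10. We have acceleration a(t) = 60·t^4 + 40·t^3 - 36·t^2 + 18·t - 10. Substituting t = 1: a(1) = 72.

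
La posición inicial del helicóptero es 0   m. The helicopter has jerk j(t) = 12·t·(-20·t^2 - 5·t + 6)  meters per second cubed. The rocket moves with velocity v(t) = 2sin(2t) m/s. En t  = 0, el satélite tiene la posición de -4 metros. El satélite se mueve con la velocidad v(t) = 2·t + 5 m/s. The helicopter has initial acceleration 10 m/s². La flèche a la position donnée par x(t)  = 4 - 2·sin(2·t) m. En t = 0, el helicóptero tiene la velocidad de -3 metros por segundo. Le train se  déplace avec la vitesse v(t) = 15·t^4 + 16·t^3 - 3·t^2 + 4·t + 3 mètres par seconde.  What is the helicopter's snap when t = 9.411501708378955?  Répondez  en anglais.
Starting from jerk j(t) = 12·t·(-20·t^2 - 5·t + 6), we take 1 derivative. Taking d/dt of j(t), we find s(t) = -240·t^2 + 12·t·(-40·t - 5) - 60·t + 72. Using s(t) = -240·t^2 + 12·t·(-40·t - 5) - 60·t + 72 and substituting t = 9.411501708378955, we find s = -64832.3625779159.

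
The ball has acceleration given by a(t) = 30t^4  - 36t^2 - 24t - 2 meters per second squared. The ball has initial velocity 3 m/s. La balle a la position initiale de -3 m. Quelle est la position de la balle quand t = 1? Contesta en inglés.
To solve this, we need to take 2 antiderivatives of our acceleration equation a(t) = 30·t^4 - 36·t^2 - 24·t - 2. Finding the integral of a(t) and using v(0) = 3: v(t) = 6·t^5 - 12·t^3 - 12·t^2 - 2·t + 3. Integrating velocity and using the initial condition x(0) = -3, we get x(t) = t^6 - 3·t^4 - 4·t^3 - t^2 + 3·t - 3. From the given position equation x(t) = t^6 - 3·t^4 - 4·t^3 - t^2 + 3·t - 3, we substitute t = 1 to get x = -7.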